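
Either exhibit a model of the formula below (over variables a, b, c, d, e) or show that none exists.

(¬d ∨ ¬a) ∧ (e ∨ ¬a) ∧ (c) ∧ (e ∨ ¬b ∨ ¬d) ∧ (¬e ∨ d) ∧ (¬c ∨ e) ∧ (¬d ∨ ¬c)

UNSATISFIABLE

(c) alone gives c = True.
(e) alone gives e = True.
(d) alone gives d = True.
But (¬d) is also a unit clause — contradiction.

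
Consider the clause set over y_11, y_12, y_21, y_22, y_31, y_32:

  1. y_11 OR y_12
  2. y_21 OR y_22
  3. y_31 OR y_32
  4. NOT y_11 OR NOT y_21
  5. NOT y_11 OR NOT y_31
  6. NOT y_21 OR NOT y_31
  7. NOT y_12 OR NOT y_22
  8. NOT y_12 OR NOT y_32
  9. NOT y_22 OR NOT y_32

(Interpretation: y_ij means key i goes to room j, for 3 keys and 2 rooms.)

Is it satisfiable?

Case y_11 = true:
Unit clause (NOT y_21) forces y_21 = false.
Unit clause (y_22) forces y_22 = true.
Unit clause (NOT y_31) forces y_31 = false.
Unit clause (y_32) forces y_32 = true.
Now (NOT y_32) is unsatisfied and unit — conflict.
Undo y_11 and try y_11 = false.
Unit clause (y_12) forces y_12 = true.
Unit clause (NOT y_22) forces y_22 = false.
Unit clause (y_21) forces y_21 = true.
Unit clause (NOT y_31) forces y_31 = false.
Unit clause (y_32) forces y_32 = true.
Now (NOT y_32) is unsatisfied and unit — conflict.
Either choice for y_11 ends in contradiction.
No assignment satisfies every clause.

No, unsatisfiable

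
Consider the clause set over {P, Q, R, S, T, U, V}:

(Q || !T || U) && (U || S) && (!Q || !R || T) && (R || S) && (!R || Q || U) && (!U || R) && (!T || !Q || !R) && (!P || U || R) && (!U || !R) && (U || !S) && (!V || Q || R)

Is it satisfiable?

Branch on U: set U = true.
(R) alone gives R = true.
Now (!R) is unsatisfied and unit — conflict.
So U must be the other value — set U = false.
(S) alone gives S = true.
Now (!S) is unsatisfied and unit — conflict.
Either choice for U ends in contradiction.
No assignment satisfies every clause.

Unsatisfiable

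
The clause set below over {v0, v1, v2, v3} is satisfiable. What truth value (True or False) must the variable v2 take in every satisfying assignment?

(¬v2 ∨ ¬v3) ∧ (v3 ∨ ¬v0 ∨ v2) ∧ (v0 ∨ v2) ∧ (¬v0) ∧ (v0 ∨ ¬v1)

Suppose v2 = False.
From the singleton clause (v0), v0 = True.
But (¬v0) is also a unit clause — contradiction.
So every satisfying assignment has v2 = True.

True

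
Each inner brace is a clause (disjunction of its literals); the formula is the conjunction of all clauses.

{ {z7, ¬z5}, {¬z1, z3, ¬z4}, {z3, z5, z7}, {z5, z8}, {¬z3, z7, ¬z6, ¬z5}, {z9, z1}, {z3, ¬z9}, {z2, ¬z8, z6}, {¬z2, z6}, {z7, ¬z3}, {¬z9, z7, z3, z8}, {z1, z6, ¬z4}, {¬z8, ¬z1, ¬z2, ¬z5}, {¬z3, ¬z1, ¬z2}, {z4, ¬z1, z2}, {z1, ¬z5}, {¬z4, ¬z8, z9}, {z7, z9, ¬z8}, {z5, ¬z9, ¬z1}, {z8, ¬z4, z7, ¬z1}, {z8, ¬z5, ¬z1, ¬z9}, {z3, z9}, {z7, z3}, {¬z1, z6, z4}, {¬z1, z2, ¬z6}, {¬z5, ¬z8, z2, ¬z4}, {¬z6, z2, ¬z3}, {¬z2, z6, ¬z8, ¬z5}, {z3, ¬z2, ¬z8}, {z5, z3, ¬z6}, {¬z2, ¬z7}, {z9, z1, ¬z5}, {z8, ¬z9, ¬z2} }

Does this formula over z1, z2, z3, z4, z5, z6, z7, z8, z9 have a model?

Yes, satisfiable

Case z7 = True:
The clause (¬z2) is unit, so z2 = False.
Case z5 = True:
The clause (z1) is unit, so z1 = True.
The clause (z4) is unit, so z4 = True.
The clause (z3) is unit, so z3 = True.
The clause (¬z6) is unit, so z6 = False.
The clause (¬z8) is unit, so z8 = False.
The clause (¬z9) is unit, so z9 = False.
Every clause now holds.
A satisfying assignment: z1: True,  z2: False,  z3: True,  z4: True,  z5: True,  z6: False,  z7: True,  z8: False,  z9: False.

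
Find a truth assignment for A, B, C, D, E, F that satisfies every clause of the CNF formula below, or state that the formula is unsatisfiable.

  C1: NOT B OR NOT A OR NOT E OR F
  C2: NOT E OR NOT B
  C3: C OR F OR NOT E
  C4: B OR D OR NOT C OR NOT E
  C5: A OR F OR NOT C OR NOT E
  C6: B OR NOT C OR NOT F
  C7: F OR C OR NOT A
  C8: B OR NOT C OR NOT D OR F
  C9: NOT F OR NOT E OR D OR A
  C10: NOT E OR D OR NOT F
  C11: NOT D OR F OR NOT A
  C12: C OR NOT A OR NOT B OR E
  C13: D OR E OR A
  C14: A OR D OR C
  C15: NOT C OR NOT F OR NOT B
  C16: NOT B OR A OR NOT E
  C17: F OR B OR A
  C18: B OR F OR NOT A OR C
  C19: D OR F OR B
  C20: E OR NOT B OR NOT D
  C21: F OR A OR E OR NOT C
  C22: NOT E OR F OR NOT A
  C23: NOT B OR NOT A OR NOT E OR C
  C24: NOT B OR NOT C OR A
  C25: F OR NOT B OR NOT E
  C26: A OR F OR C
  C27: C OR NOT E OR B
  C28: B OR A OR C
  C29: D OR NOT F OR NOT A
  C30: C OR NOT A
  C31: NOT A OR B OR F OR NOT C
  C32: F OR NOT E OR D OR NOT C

A=true, B=true, C=true, D=false, E=false, F=false

Try E = false.
Try D = false.
(A) alone gives A = true.
(NOT F) alone gives F = false.
(C) alone gives C = true.
(B) alone gives B = true.
All clauses are satisfied.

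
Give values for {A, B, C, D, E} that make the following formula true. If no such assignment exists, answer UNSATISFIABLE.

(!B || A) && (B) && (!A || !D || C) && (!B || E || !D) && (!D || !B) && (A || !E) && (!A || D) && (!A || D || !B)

The clause (B) is unit, so B = true.
The clause (A) is unit, so A = true.
The clause (!D) is unit, so D = false.
That conflicts with the unit clause (D).

UNSATISFIABLE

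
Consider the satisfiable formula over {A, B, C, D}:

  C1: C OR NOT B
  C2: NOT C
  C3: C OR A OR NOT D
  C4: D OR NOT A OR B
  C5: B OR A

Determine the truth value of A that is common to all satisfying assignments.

True

Suppose A = false.
(NOT C) alone gives C = false.
(NOT B) alone gives B = false.
But (B) is also a unit clause — contradiction.
So every satisfying assignment has A = True.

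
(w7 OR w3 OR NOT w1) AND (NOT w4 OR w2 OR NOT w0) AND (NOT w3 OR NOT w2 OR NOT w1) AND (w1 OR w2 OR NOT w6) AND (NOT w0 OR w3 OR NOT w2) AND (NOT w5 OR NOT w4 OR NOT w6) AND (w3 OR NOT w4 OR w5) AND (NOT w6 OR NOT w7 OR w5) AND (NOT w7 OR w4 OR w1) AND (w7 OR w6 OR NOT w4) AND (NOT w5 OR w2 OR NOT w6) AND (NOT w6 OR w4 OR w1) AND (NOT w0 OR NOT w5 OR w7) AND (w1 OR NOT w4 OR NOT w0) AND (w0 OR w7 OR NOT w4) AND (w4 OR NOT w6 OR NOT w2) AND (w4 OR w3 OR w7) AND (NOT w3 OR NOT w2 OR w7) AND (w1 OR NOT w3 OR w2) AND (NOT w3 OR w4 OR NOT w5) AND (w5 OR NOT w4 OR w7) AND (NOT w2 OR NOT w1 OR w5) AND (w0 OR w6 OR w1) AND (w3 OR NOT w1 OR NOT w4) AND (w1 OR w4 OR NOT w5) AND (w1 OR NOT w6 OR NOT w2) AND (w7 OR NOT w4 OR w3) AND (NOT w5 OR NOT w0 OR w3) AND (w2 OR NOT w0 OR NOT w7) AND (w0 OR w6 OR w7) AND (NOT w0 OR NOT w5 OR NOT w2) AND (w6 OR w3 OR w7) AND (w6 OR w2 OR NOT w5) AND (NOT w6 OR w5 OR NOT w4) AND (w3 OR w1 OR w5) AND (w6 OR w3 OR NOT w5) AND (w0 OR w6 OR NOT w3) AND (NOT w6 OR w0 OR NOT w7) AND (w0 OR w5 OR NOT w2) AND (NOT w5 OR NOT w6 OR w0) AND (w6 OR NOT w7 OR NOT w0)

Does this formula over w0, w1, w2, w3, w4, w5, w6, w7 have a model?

Yes, satisfiable

Try w7 = true.
Try w6 = false.
(NOT w0) alone gives w0 = false.
(w1) alone gives w1 = true.
(NOT w3) alone gives w3 = false.
(NOT w4) alone gives w4 = false.
(NOT w5) alone gives w5 = false.
(NOT w2) alone gives w2 = false.
All clauses are satisfied.
A satisfying assignment: w0: false,  w1: true,  w2: false,  w3: false,  w4: false,  w5: false,  w6: false,  w7: true.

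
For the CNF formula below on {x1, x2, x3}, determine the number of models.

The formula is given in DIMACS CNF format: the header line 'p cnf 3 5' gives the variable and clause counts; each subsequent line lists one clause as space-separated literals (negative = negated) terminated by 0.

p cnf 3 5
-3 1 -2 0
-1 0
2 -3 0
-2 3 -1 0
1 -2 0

There are 2^3 = 8 truth assignments over (x1, x2, x3).
Split on x3. With x3 = True, the clauses containing x3 are satisfied and ¬x3 drops from the rest; 0 of the 2^2 = 4 assignments to the other variables satisfy what remains.
With x3 = False, by the same count on the reduced clause set, 1 assignment works.
Total: 0 + 1 = 1.

1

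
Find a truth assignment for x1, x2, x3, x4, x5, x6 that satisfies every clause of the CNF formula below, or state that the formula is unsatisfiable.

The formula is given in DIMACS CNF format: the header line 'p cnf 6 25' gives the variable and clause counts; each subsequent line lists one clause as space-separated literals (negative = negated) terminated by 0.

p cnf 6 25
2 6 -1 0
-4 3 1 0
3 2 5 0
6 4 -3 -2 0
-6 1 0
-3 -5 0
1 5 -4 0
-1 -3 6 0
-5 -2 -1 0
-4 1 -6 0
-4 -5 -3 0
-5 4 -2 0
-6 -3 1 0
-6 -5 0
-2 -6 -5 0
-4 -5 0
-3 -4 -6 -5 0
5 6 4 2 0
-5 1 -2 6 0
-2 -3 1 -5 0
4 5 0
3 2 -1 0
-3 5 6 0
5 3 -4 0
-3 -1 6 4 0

Suppose x6 = False.
Suppose x2 = False.
(¬x1) alone gives x1 = False.
Suppose x4 = False.
(x5) alone gives x5 = True.
(¬x3) alone gives x3 = False.
Every clause now holds.

x1 ↦ False; x2 ↦ False; x3 ↦ False; x4 ↦ False; x5 ↦ True; x6 ↦ False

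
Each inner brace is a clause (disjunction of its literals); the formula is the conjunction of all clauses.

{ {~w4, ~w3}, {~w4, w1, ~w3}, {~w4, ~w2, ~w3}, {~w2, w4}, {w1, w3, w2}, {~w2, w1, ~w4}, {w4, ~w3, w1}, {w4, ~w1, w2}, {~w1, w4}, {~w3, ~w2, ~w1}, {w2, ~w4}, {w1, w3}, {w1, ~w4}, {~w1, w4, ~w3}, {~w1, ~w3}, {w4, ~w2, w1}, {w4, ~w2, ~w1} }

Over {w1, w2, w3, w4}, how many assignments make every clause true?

There are 2^4 = 16 truth assignments over (w1, w2, w3, w4).
Split on w3. With w3 = 1, the clauses containing w3 are satisfied and ~w3 drops from the rest; 0 of the 2^3 = 8 assignments to the other variables satisfy what remains.
With w3 = 0, by the same count on the reduced clause set, 1 assignment works.
Total: 0 + 1 = 1.

1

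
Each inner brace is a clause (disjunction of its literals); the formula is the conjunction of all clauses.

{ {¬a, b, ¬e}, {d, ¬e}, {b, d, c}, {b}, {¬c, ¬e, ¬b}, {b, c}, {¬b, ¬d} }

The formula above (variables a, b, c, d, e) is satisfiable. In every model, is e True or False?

False

Suppose e = True.
(d) alone gives d = True.
(b) alone gives b = True.
Now (¬b) is unsatisfied and unit — conflict.
So every satisfying assignment has e = False.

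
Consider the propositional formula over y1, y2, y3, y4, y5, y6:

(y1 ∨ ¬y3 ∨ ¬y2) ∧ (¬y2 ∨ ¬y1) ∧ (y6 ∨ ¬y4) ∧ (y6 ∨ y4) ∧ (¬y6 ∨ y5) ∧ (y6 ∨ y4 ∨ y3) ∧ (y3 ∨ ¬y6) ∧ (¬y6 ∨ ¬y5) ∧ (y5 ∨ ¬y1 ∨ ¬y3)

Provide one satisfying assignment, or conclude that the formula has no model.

Case y2 = False:
Case y6 = True:
(y5) alone gives y5 = True.
That conflicts with the unit clause (¬y5).
Undo y6 and try y6 = False.
(¬y4) alone gives y4 = False.
That conflicts with the unit clause (y4).
Either choice for y6 ends in contradiction.
Undo y2 and try y2 = True.
(¬y1) alone gives y1 = False.
(¬y3) alone gives y3 = False.
(¬y6) alone gives y6 = False.
(¬y4) alone gives y4 = False.
That conflicts with the unit clause (y4).
Either choice for y2 ends in contradiction.

UNSATISFIABLE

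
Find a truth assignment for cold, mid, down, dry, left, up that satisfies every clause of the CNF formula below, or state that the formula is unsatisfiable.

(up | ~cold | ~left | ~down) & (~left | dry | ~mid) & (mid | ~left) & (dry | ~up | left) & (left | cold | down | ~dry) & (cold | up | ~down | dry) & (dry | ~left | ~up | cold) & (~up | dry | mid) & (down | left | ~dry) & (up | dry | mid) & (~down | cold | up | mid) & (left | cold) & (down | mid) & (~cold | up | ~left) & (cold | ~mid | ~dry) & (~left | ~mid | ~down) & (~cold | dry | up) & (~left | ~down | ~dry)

cold=1,  mid=1,  down=1,  dry=1,  left=0,  up=0

Try mid = 1.
Try left = 0.
From the singleton clause (cold), cold = 1.
Try dry = 1.
From the singleton clause (down), down = 1.
No clause remains; up is free.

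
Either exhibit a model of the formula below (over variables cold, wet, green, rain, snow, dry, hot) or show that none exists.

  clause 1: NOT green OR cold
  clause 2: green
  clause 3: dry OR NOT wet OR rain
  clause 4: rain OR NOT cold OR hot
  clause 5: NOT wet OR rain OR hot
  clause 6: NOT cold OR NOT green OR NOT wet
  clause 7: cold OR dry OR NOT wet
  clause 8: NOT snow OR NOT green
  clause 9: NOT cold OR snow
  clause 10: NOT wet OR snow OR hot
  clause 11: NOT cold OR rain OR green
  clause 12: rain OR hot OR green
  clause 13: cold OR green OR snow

The clause (green) is unit, so green = true.
The clause (cold) is unit, so cold = true.
The clause (NOT wet) is unit, so wet = false.
The clause (NOT snow) is unit, so snow = false.
That conflicts with the unit clause (snow).

UNSATISFIABLE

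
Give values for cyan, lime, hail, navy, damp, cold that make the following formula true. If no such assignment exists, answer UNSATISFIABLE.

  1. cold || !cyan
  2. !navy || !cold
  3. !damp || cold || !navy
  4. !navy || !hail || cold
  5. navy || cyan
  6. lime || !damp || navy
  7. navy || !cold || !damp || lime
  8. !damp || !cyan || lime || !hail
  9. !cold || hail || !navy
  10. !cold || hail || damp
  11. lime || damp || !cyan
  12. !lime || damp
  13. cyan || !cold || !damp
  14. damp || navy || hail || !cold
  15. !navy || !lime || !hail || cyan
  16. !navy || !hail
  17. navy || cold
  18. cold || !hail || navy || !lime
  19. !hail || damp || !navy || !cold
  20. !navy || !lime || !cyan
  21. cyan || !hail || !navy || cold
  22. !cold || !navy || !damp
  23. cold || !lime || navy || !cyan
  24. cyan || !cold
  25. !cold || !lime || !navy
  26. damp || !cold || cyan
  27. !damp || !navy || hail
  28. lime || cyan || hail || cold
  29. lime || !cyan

Suppose cold = true.
From the singleton clause (!navy), navy = false.
From the singleton clause (cyan), cyan = true.
From the singleton clause (lime), lime = true.
From the singleton clause (damp), damp = true.
No clause remains; hail is free.

cyan=true, lime=true, hail=true, navy=false, damp=true, cold=true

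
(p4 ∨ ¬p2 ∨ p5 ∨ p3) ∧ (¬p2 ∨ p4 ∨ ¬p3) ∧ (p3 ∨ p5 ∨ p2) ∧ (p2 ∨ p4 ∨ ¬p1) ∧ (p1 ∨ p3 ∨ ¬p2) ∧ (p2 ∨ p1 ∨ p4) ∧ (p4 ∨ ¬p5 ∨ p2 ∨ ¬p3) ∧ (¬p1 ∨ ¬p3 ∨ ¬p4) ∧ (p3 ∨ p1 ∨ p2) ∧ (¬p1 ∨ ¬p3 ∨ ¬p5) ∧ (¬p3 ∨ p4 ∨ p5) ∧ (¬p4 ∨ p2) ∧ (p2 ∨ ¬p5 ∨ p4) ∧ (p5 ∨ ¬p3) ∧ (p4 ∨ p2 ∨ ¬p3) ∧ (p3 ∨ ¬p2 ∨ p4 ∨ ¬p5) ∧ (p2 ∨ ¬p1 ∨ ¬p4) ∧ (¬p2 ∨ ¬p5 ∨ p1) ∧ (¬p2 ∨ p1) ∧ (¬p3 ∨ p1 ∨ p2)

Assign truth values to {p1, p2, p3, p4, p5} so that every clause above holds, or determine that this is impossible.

p1: True, p2: True, p3: False, p4: True, p5: False

Suppose p4 = True.
Unit clause (p2) forces p2 = True.
Unit clause (p1) forces p1 = True.
Unit clause (¬p3) forces p3 = False.
Every clause is now satisfied; p5 is unconstrained.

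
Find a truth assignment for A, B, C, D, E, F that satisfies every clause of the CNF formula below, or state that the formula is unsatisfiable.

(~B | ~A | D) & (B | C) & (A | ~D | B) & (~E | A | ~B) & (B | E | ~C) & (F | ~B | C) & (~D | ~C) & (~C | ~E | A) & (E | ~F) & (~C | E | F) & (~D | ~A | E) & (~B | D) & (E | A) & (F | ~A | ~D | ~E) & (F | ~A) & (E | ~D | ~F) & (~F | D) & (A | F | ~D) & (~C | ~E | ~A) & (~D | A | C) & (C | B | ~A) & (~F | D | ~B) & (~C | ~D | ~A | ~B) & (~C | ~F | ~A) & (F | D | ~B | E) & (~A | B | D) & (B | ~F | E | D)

Try B = 1.
Unit clause (D) forces D = 1.
Unit clause (~C) forces C = 0.
Unit clause (F) forces F = 1.
Unit clause (E) forces E = 1.
Unit clause (A) forces A = 1.
Every clause now holds.

A=1; B=1; C=0; D=1; E=1; F=1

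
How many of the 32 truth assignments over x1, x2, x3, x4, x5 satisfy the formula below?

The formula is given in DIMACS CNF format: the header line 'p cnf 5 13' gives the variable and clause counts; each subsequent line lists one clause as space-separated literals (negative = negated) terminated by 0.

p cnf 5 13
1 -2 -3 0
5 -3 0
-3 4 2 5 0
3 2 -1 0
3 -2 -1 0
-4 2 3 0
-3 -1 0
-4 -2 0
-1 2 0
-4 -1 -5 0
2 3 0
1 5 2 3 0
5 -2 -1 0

There are 2^5 = 32 truth assignments over (x1, x2, x3, x4, x5).
Split on x3. With x3 = True, the clauses containing x3 are satisfied and ¬x3 drops from the rest; 2 of the 2^4 = 16 assignments to the other variables satisfy what remains.
With x3 = False, by the same count on the reduced clause set, 2 assignments work.
Total: 2 + 2 = 4.

4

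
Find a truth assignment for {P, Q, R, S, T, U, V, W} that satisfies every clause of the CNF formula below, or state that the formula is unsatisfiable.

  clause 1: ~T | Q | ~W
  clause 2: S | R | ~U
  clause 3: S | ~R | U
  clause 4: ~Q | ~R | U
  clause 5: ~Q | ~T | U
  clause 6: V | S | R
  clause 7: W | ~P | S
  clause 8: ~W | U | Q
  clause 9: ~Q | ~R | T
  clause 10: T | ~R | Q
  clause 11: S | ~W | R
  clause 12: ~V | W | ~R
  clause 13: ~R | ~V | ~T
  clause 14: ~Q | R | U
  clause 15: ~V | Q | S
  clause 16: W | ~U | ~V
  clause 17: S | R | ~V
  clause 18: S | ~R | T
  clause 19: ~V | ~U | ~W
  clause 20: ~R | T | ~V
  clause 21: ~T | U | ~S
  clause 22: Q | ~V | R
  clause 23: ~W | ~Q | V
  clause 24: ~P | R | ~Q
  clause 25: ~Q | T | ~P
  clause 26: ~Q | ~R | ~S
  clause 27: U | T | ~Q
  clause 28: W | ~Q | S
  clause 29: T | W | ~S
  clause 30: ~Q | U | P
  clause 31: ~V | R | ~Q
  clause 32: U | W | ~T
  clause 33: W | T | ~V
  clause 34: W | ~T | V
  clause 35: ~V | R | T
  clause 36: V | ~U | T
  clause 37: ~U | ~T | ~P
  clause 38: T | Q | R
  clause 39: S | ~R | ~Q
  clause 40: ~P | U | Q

Suppose T = 0.
Suppose Q = 0.
Unit clause (~R) forces R = 0.
Now (R) is unsatisfied and unit — conflict.
So Q must be the other value — set Q = 1.
Unit clause (~R) forces R = 0.
Unit clause (U) forces U = 1.
Unit clause (S) forces S = 1.
Unit clause (~P) forces P = 0.
Unit clause (W) forces W = 1.
Unit clause (~V) forces V = 0.
Now (V) is unsatisfied and unit — conflict.
Neither Q = 1 nor Q = 0 works.
So T must be the other value — set T = 1.
Suppose Q = 1.
Unit clause (U) forces U = 1.
Unit clause (~P) forces P = 0.
Suppose S = 1.
Unit clause (~R) forces R = 0.
Unit clause (~V) forces V = 0.
Unit clause (~W) forces W = 0.
Now (W) is unsatisfied and unit — conflict.
So S must be the other value — set S = 0.
Unit clause (R) forces R = 1.
Now (~R) is unsatisfied and unit — conflict.
Neither S = 1 nor S = 0 works.
So Q must be the other value — set Q = 0.
Unit clause (~W) forces W = 0.
Unit clause (U) forces U = 1.
Unit clause (~V) forces V = 0.
Now (V) is unsatisfied and unit — conflict.
Neither Q = 1 nor Q = 0 works.
Neither T = 1 nor T = 0 works.

UNSATISFIABLE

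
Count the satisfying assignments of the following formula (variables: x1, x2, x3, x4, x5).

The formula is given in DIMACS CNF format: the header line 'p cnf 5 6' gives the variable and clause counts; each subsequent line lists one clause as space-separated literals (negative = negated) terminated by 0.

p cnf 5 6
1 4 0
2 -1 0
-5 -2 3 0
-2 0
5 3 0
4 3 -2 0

3

There are 2^5 = 32 truth assignments over (x1, x2, x3, x4, x5).
Split on x1. With x1 = True, the clauses containing x1 are satisfied and ¬x1 drops from the rest; 0 of the 2^4 = 16 assignments to the other variables satisfy what remains.
With x1 = False, by the same count on the reduced clause set, 3 assignments work.
(One model: x1=F, x2=F, x3=F, x4=T, x5=T.)
Total: 0 + 3 = 3.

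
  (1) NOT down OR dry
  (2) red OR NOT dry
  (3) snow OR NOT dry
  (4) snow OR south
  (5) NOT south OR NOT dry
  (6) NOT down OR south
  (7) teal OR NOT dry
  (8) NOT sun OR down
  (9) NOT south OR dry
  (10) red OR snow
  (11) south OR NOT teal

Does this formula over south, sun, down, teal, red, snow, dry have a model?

Yes, satisfiable

Case down = false:
The clause (NOT sun) is unit, so sun = false.
Case red = false:
The clause (NOT dry) is unit, so dry = false.
The clause (NOT south) is unit, so south = false.
The clause (snow) is unit, so snow = true.
The clause (NOT teal) is unit, so teal = false.
All clauses are satisfied.
A satisfying assignment: south: false; sun: false; down: false; teal: false; red: false; snow: true; dry: false.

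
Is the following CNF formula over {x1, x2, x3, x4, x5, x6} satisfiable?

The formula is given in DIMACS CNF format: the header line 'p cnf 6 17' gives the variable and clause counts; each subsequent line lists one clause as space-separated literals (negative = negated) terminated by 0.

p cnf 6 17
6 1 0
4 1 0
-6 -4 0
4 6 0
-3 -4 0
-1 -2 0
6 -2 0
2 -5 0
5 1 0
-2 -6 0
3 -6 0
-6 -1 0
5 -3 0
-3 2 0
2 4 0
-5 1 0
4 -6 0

Satisfiable

Branch on x6: set x6 = False.
From the singleton clause (x1), x1 = True.
From the singleton clause (x4), x4 = True.
From the singleton clause (¬x3), x3 = False.
From the singleton clause (¬x2), x2 = False.
From the singleton clause (¬x5), x5 = False.
This assignment satisfies each clause.
A satisfying assignment: x1=True, x2=False, x3=False, x4=True, x5=False, x6=False.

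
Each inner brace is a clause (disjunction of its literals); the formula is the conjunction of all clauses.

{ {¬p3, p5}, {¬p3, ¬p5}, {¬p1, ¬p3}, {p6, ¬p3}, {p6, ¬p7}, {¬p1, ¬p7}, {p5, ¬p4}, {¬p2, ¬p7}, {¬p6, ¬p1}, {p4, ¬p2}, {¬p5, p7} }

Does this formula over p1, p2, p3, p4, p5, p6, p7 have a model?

Satisfiable

Try p3 = False.
Try p6 = True.
The clause (¬p1) is unit, so p1 = False.
Try p5 = False.
The clause (¬p4) is unit, so p4 = False.
The clause (¬p2) is unit, so p2 = False.
All clauses hold; p7 can take either value.
A satisfying assignment: p1 ↦ False, p2 ↦ False, p3 ↦ False, p4 ↦ False, p5 ↦ False, p6 ↦ True, p7 ↦ False.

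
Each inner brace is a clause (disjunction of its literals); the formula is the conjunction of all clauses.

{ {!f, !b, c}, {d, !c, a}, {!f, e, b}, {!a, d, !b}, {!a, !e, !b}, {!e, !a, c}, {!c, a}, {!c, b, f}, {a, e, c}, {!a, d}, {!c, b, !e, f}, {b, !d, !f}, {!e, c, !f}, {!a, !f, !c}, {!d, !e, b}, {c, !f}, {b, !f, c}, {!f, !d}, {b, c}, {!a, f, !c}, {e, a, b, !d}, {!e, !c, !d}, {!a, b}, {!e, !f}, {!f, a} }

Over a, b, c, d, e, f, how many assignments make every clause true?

3

There are 2^6 = 64 truth assignments over (a, b, c, d, e, f).
Split on b. With b = true, the clauses containing b are satisfied and !b drops from the rest; 3 of the 2^5 = 32 assignments to the other variables satisfy what remains.
With b = false, by the same count on the reduced clause set, 0 assignments work.
(One model: a=F, b=T, c=F, d=F, e=T, f=F.)
Total: 3 + 0 = 3.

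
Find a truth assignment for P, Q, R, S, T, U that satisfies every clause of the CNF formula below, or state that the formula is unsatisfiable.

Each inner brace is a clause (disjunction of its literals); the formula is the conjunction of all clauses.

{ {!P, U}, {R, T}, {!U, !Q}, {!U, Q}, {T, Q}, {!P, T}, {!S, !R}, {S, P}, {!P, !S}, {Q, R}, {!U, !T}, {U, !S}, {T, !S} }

Case P = false:
(S) alone gives S = true.
(!R) alone gives R = false.
(T) alone gives T = true.
(Q) alone gives Q = true.
(!U) alone gives U = false.
Now (U) is unsatisfied and unit — conflict.
Backtrack on P: now try P = true.
(U) alone gives U = true.
(!Q) alone gives Q = false.
Now (Q) is unsatisfied and unit — conflict.
Neither P = true nor P = false works.

UNSATISFIABLE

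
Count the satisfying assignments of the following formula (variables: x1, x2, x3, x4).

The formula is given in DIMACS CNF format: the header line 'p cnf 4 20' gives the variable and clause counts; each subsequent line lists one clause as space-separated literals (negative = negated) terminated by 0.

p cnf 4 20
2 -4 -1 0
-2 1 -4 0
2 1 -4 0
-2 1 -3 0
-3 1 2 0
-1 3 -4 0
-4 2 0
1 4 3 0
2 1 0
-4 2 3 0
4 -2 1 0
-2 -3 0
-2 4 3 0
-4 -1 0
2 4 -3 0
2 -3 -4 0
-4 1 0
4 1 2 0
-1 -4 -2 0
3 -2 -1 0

There are 2^4 = 16 truth assignments over (x1, x2, x3, x4).
Check each against the 20 clauses (columns in the order x1, x2, x3, x4):
  F F F F  ✗ fails (x1 ∨ x4 ∨ x3)
  F F F T  ✗ fails (x2 ∨ x1 ∨ ¬x4)
  F F T F  ✗ fails (¬x3 ∨ x1 ∨ x2)
  F F T T  ✗ fails (x2 ∨ x1 ∨ ¬x4)
  F T F F  ✗ fails (x1 ∨ x4 ∨ x3)
  F T F T  ✗ fails (¬x2 ∨ x1 ∨ ¬x4)
  F T T F  ✗ fails (¬x2 ∨ x1 ∨ ¬x3)
  F T T T  ✗ fails (¬x2 ∨ x1 ∨ ¬x4)
  T F F F  ✓ satisfies all
  T F F T  ✗ fails (x2 ∨ ¬x4 ∨ ¬x1)
  T F T F  ✗ fails (x2 ∨ x4 ∨ ¬x3)
  T F T T  ✗ fails (x2 ∨ ¬x4 ∨ ¬x1)
  T T F F  ✗ fails (¬x2 ∨ x4 ∨ x3)
  T T F T  ✗ fails (¬x1 ∨ x3 ∨ ¬x4)
  T T T F  ✗ fails (¬x2 ∨ ¬x3)
  T T T T  ✗ fails (¬x2 ∨ ¬x3)
1 of the 16 rows is a model.

1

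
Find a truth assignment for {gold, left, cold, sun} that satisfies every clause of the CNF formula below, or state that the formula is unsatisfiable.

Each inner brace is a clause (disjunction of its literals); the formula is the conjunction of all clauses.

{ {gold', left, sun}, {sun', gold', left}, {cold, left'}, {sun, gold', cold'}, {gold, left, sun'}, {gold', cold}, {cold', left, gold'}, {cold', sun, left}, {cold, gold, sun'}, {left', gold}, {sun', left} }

gold: 1, left: 1, cold: 1, sun: 1

Suppose cold = 1.
Suppose sun = 1.
(left) alone gives left = 1.
(gold) alone gives gold = 1.
All clauses are satisfied.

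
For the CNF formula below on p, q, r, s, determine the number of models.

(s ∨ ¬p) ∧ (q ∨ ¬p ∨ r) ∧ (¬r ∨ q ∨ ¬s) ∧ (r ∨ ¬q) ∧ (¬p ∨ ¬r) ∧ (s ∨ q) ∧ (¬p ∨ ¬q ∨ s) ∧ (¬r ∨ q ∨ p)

There are 2^4 = 16 truth assignments over (p, q, r, s).
Check each against the 8 clauses (columns in the order p, q, r, s):
  F F F F  ✗ fails (s ∨ q)
  F F F T  ✓ satisfies all
  F F T F  ✗ fails (s ∨ q)
  F F T T  ✗ fails (¬r ∨ q ∨ ¬s)
  F T F F  ✗ fails (r ∨ ¬q)
  F T F T  ✗ fails (r ∨ ¬q)
  F T T F  ✓ satisfies all
  F T T T  ✓ satisfies all
  T F F F  ✗ fails (s ∨ ¬p)
  T F F T  ✗ fails (q ∨ ¬p ∨ r)
  T F T F  ✗ fails (s ∨ ¬p)
  T F T T  ✗ fails (¬r ∨ q ∨ ¬s)
  T T F F  ✗ fails (s ∨ ¬p)
  T T F T  ✗ fails (r ∨ ¬q)
  T T T F  ✗ fails (s ∨ ¬p)
  T T T T  ✗ fails (¬p ∨ ¬r)
3 of the 16 rows are models.

3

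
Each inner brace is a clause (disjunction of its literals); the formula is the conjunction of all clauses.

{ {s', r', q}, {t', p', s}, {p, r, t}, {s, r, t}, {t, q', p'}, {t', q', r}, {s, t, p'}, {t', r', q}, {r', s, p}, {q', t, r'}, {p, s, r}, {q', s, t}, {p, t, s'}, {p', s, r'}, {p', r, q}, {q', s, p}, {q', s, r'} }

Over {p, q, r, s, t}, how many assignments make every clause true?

3

There are 2^5 = 32 truth assignments over (p, q, r, s, t).
Split on r. With r = 1, the clauses containing r are satisfied and r' drops from the rest; 2 of the 2^4 = 16 assignments to the other variables satisfy what remains.
With r = 0, by the same count on the reduced clause set, 1 assignment works.
(One model: p=F, q=F, r=F, s=T, t=T.)
Total: 2 + 1 = 3.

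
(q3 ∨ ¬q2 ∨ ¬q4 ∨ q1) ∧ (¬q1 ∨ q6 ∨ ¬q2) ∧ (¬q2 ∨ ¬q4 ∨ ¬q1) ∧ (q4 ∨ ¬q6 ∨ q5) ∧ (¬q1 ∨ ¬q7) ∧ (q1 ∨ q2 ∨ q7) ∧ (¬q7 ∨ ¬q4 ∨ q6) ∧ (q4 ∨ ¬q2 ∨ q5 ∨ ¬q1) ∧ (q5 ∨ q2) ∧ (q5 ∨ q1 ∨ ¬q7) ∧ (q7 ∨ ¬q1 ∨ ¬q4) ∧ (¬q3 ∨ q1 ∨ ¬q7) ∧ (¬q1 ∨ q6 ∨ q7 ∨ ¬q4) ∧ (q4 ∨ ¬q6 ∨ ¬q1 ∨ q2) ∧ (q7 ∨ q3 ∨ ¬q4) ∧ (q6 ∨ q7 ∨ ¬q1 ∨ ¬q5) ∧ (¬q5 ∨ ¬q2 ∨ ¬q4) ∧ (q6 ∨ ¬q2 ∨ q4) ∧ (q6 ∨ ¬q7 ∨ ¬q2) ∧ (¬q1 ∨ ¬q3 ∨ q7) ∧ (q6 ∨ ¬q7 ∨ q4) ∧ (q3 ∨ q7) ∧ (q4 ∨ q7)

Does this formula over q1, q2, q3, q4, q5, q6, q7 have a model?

Yes

Suppose q1 = False.
Suppose q2 = False.
The clause (q7) is unit, so q7 = True.
The clause (q5) is unit, so q5 = True.
The clause (¬q3) is unit, so q3 = False.
Suppose q4 = False.
The clause (q6) is unit, so q6 = True.
Every clause now holds.
A satisfying assignment: q1: False, q2: False, q3: False, q4: False, q5: True, q6: True, q7: True.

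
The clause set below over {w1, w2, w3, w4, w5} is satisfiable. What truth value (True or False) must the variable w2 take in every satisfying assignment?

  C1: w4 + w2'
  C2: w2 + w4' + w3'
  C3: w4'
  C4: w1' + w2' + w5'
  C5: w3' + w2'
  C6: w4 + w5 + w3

False

Suppose w2 = 1.
(w4) alone gives w4 = 1.
But (w4') is also a unit clause — contradiction.
So every satisfying assignment has w2 = False.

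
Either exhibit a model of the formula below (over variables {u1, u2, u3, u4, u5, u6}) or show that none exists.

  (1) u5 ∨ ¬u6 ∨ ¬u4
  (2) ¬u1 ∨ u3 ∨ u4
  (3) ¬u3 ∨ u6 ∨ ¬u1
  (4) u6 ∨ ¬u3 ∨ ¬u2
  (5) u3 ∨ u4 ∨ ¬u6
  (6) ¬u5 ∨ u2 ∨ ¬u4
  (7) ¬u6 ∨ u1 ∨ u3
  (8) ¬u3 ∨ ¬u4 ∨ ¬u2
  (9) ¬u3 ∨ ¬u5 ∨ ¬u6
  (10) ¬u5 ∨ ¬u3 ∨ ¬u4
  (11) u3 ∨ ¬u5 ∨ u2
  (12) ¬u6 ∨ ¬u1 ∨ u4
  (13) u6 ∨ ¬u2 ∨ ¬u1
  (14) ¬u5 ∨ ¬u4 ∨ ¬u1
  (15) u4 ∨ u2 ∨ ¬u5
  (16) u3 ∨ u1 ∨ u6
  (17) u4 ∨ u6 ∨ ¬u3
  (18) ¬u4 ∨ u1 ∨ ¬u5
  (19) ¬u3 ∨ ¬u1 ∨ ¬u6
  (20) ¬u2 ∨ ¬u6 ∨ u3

u1: False,  u2: False,  u3: True,  u4: False,  u5: False,  u6: True

Branch on u5: set u5 = False.
Branch on u6: set u6 = True.
Unit clause (¬u4) forces u4 = False.
Unit clause (u3) forces u3 = True.
Unit clause (¬u1) forces u1 = False.
All clauses hold; u2 can take either value.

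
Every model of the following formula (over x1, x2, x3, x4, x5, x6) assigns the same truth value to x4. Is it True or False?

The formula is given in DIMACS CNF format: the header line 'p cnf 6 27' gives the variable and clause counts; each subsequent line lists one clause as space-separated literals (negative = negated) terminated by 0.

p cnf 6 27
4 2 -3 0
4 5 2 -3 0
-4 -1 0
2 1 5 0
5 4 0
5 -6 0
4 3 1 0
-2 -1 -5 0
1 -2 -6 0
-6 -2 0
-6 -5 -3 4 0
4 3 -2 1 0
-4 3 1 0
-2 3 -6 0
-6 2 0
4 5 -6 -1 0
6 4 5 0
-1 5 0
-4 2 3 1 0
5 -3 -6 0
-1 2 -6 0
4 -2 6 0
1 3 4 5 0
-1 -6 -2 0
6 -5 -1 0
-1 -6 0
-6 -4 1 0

True

Suppose x4 = False.
The clause (x5) is unit, so x5 = True.
Suppose x2 = True.
The clause (¬x1) is unit, so x1 = False.
The clause (x3) is unit, so x3 = True.
The clause (¬x6) is unit, so x6 = False.
Now (x6) is unsatisfied and unit — conflict.
So x2 must be the other value — set x2 = False.
The clause (¬x3) is unit, so x3 = False.
The clause (x1) is unit, so x1 = True.
The clause (¬x6) is unit, so x6 = False.
Now (x6) is unsatisfied and unit — conflict.
Both values of x2 lead to a conflict.
So every satisfying assignment has x4 = True.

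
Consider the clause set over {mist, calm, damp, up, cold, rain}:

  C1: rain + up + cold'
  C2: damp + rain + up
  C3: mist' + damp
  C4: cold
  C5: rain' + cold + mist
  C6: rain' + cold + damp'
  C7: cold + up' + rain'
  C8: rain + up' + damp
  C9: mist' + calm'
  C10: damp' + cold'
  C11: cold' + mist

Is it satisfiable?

(cold) alone gives cold = 1.
(damp') alone gives damp = 0.
(mist') alone gives mist = 0.
Now (mist) is unsatisfied and unit — conflict.
No assignment satisfies every clause.

Unsatisfiable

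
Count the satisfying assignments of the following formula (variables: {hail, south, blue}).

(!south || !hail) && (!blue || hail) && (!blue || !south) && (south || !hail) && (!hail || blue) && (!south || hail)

1

There are 2^3 = 8 truth assignments over (hail, south, blue).
Check each against the 6 clauses (columns in the order hail, south, blue):
  F F F  ✓ satisfies all
  F F T  ✗ fails (!blue || hail)
  F T F  ✗ fails (!south || hail)
  F T T  ✗ fails (!blue || hail)
  T F F  ✗ fails (south || !hail)
  T F T  ✗ fails (south || !hail)
  T T F  ✗ fails (!south || !hail)
  T T T  ✗ fails (!south || !hail)
1 of the 8 rows is a model.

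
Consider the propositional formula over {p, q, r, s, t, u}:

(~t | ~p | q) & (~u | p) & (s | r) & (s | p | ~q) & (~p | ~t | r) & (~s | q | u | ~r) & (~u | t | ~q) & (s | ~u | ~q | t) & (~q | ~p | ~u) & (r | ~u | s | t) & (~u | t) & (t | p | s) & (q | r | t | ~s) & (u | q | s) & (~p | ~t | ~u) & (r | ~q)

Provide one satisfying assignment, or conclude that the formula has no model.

Case u = 0:
Case s = 1:
Case q = 1:
From the singleton clause (r), r = 1.
Every clause is now satisfied; p, t are unconstrained.

p=0,  q=1,  r=1,  s=1,  t=1,  u=0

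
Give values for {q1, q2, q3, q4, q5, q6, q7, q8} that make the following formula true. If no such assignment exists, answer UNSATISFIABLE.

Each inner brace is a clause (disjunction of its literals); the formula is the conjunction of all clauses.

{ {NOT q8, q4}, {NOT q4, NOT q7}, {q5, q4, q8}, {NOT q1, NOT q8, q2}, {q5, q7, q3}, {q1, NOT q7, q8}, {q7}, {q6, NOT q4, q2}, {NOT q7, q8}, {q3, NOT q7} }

UNSATISFIABLE

From the singleton clause (q7), q7 = true.
From the singleton clause (NOT q4), q4 = false.
From the singleton clause (NOT q8), q8 = false.
Now (q8) is unsatisfied and unit — conflict.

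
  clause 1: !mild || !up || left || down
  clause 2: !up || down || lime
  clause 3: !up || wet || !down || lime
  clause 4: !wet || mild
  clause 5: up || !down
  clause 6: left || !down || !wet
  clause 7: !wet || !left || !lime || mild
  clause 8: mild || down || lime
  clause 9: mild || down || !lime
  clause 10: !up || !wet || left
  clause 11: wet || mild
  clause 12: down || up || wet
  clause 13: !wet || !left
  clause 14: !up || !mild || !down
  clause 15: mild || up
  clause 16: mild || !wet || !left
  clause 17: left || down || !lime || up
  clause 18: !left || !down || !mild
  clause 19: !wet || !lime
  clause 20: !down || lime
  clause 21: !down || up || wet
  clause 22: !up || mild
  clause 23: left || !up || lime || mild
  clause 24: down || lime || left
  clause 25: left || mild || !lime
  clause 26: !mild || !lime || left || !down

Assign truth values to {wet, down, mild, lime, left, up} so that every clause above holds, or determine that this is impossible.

wet=false,  down=false,  mild=true,  lime=true,  left=true,  up=true

Try wet = false.
From the singleton clause (mild), mild = true.
Try up = true.
From the singleton clause (!down), down = false.
From the singleton clause (left), left = true.
From the singleton clause (lime), lime = true.
Every clause now holds.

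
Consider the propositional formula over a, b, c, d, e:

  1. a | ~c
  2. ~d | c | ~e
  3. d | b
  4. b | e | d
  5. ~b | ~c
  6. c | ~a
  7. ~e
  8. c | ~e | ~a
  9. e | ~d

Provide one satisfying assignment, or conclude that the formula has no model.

a ↦ 0, b ↦ 1, c ↦ 0, d ↦ 0, e ↦ 0

(~e) alone gives e = 0.
(~d) alone gives d = 0.
(b) alone gives b = 1.
(~c) alone gives c = 0.
(~a) alone gives a = 0.
This assignment satisfies each clause.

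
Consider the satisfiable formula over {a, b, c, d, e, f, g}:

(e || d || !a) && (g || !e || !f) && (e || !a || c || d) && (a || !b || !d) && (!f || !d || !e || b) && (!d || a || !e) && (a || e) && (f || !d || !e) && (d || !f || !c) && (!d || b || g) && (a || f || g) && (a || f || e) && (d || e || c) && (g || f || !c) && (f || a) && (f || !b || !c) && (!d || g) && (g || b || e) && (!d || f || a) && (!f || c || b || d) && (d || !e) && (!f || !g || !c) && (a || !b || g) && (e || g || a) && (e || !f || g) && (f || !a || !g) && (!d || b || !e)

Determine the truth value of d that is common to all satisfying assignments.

True

Suppose d = false.
The clause (!e) is unit, so e = false.
The clause (!a) is unit, so a = false.
That conflicts with the unit clause (a).
So every satisfying assignment has d = True.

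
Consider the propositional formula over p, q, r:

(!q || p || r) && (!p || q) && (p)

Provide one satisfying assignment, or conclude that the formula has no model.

(p) alone gives p = true.
(q) alone gives q = true.
All clauses hold; r can take either value.

p=true,  q=true,  r=true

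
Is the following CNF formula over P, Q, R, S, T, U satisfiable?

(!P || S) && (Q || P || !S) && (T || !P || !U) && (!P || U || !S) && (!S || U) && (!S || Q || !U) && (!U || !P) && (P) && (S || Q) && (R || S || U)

From the singleton clause (P), P = true.
From the singleton clause (S), S = true.
From the singleton clause (U), U = true.
But (!U) is also a unit clause — contradiction.
No assignment satisfies every clause.

No, unsatisfiable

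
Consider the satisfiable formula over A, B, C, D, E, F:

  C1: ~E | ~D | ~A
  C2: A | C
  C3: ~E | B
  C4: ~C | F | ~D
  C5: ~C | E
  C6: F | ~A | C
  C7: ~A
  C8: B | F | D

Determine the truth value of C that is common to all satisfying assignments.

True

Suppose C = 0.
(A) alone gives A = 1.
Now (~A) is unsatisfied and unit — conflict.
So every satisfying assignment has C = True.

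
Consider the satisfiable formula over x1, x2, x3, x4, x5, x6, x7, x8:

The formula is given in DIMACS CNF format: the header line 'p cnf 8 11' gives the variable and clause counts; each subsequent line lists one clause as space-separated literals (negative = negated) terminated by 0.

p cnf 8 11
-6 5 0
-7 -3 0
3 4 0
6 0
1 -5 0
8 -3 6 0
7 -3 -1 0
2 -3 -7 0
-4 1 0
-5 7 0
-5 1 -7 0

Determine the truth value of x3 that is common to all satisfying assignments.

Suppose x3 = True.
The clause (¬x7) is unit, so x7 = False.
The clause (x6) is unit, so x6 = True.
The clause (x5) is unit, so x5 = True.
That conflicts with the unit clause (¬x5).
So every satisfying assignment has x3 = False.

False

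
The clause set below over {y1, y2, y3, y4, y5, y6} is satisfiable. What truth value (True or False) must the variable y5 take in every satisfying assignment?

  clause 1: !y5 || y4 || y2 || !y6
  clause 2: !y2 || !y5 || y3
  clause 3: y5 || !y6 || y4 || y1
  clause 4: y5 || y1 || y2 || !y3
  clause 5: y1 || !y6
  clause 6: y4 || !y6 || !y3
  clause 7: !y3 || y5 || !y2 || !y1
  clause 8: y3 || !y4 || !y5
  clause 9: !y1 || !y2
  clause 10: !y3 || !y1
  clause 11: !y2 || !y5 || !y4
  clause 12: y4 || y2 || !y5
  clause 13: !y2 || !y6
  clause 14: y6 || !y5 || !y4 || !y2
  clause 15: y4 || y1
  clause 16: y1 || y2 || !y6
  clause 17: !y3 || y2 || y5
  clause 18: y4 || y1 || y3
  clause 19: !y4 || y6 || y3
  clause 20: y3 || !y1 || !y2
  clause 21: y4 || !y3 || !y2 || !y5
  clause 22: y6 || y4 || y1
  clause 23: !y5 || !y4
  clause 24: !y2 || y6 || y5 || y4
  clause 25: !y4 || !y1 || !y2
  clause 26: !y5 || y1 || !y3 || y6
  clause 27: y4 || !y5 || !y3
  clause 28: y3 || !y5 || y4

False

Suppose y5 = true.
(!y4) alone gives y4 = false.
(y2) alone gives y2 = true.
(y3) alone gives y3 = true.
But (!y3) is also a unit clause — contradiction.
So every satisfying assignment has y5 = False.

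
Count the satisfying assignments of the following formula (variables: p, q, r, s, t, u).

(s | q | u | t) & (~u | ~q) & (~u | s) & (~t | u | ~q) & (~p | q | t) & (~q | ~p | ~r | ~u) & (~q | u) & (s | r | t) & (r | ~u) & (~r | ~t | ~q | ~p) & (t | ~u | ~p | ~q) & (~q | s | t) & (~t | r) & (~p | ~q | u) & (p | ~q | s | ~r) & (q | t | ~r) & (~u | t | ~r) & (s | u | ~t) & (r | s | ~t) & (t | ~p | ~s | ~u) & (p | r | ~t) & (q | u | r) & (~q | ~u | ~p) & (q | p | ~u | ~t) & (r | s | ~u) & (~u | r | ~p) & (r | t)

There are 2^6 = 64 truth assignments over (p, q, r, s, t, u).
Split on p. With p = 1, the clauses containing p are satisfied and ~p drops from the rest; 2 of the 2^5 = 32 assignments to the other variables satisfy what remains.
With p = 0, by the same count on the reduced clause set, 1 assignment works.
(One model: p=F, q=F, r=T, s=T, t=T, u=F.)
Total: 2 + 1 = 3.

3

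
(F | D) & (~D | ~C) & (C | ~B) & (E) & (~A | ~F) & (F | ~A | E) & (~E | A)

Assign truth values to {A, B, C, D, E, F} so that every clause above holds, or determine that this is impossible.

From the singleton clause (E), E = 1.
From the singleton clause (A), A = 1.
From the singleton clause (~F), F = 0.
From the singleton clause (D), D = 1.
From the singleton clause (~C), C = 0.
From the singleton clause (~B), B = 0.
All clauses are satisfied.

A=1,  B=0,  C=0,  D=1,  E=1,  F=0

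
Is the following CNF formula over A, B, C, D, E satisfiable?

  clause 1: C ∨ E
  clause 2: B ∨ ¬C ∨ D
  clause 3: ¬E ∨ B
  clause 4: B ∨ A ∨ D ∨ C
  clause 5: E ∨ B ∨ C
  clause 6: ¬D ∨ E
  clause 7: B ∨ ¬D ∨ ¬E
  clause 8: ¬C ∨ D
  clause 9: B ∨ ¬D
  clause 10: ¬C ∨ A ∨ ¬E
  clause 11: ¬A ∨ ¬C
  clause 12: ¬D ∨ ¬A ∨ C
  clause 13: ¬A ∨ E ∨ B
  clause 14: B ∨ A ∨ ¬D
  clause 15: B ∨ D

Yes, satisfiable

Try C = False.
(E) alone gives E = True.
(B) alone gives B = True.
Try D = False.
Every clause is now satisfied; A is unconstrained.
A satisfying assignment: A: True,  B: True,  C: False,  D: False,  E: True.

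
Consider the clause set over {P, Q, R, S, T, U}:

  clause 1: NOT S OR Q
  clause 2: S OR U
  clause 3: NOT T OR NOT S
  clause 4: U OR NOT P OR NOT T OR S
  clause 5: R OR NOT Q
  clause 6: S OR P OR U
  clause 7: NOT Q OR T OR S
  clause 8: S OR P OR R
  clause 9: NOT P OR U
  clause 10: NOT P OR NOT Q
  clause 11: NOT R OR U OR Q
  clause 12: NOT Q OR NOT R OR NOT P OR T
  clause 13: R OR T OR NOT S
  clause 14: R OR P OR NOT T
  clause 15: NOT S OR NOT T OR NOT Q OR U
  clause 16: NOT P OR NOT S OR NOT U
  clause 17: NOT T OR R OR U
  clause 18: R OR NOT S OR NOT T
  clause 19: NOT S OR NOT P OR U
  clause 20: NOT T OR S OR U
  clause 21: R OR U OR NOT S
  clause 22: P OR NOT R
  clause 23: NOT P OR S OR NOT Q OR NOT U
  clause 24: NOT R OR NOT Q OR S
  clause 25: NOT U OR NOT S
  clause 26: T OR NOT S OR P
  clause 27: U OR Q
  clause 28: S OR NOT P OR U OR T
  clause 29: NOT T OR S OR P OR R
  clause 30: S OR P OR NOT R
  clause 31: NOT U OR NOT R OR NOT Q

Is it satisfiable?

Yes, satisfiable

Try S = false.
The clause (U) is unit, so U = true.
Try R = false.
The clause (NOT Q) is unit, so Q = false.
The clause (P) is unit, so P = true.
Every clause is now satisfied; T is unconstrained.
A satisfying assignment: P: true, Q: false, R: false, S: false, T: true, U: true.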